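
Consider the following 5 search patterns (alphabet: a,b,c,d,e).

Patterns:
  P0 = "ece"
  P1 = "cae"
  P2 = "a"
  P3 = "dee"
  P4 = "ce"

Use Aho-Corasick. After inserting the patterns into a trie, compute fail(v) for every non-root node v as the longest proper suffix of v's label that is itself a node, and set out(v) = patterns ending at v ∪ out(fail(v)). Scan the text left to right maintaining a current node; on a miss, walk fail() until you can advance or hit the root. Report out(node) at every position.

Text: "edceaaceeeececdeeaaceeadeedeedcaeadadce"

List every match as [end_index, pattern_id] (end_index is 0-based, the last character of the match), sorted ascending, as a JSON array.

Build:
Trie nodes:
  n0 'ε': a→7 c→4 d→8 e→1
  n1 'e': c→2
  n2 'ec': e→3
  n3 'ece': ·  ←P0
  n4 'c': a→5 e→11
  n5 'ca': e→6
  n6 'cae': ·  ←P1
  n7 'a': ·  ←P2
  n8 'd': e→9
  n9 'de': e→10
  n10 'dee': ·  ←P3
  n11 'ce': ·  ←P4

Failure links (BFS by depth):
  fail(1) 'e': from fail(0)=0 chase 'e': 0 ⇒ 0;  out=∅∪out(0)=∅
  fail(4) 'c': from fail(0)=0 chase 'c': 0 ⇒ 0;  out=∅∪out(0)=∅
  fail(7) 'a': from fail(0)=0 chase 'a': 0 ⇒ 0;  out={2}∪out(0)={2}
  fail(8) 'd': from fail(0)=0 chase 'd': 0 ⇒ 0;  out=∅∪out(0)=∅
  fail(2) 'ec': from fail(1)=0 chase 'c': 0 ⇒ 4;  out=∅∪out(4)=∅
  fail(5) 'ca': from fail(4)=0 chase 'a': 0 ⇒ 7;  out=∅∪out(7)={2}
  fail(9) 'de': from fail(8)=0 chase 'e': 0 ⇒ 1;  out=∅∪out(1)=∅
  fail(11) 'ce': from fail(4)=0 chase 'e': 0 ⇒ 1;  out={4}∪out(1)={4}
  fail(3) 'ece': from fail(2)=4 chase 'e': 4 ⇒ 11;  out={0}∪out(11)={0,4}
  fail(6) 'cae': from fail(5)=7 chase 'e': 7→0 ⇒ 1;  out={1}∪out(1)={1}
  fail(10) 'dee': from fail(9)=1 chase 'e': 1→0 ⇒ 1;  out={3}∪out(1)={3}

Text stream:
[0] read 'e'  n0⇒n1
[1] read 'd'  n1⇒n8 (via fail)
[2] read 'c'  n8⇒n4 (via fail)
[3] read 'e'  n4⇒n11  ** P4@[2:3]
[4] read 'a'  n11⇒n7 (via fail)  ** P2@[4:4]
[5] read 'a'  n7⇒n7 (via fail)  ** P2@[5:5]
[6] read 'c'  n7⇒n4 (via fail)
[7] read 'e'  n4⇒n11  ** P4@[6:7]
[8] read 'e'  n11⇒n1 (via fail)
[9] read 'e'  n1⇒n1 (via fail)
[10] read 'e'  n1⇒n1 (via fail)
[11] read 'c'  n1⇒n2
[12] read 'e'  n2⇒n3  ** P0@[10:12],P4@[11:12]
[13] read 'c'  n3⇒n2 (via fail)
[14] read 'd'  n2⇒n8 (via fail)
[15] read 'e'  n8⇒n9
[16] read 'e'  n9⇒n10  ** P3@[14:16]
[17] read 'a'  n10⇒n7 (via fail)  ** P2@[17:17]
[18] read 'a'  n7⇒n7 (via fail)  ** P2@[18:18]
[19] read 'c'  n7⇒n4 (via fail)
[20] read 'e'  n4⇒n11  ** P4@[19:20]
[21] read 'e'  n11⇒n1 (via fail)
[22] read 'a'  n1⇒n7 (via fail)  ** P2@[22:22]
[23] read 'd'  n7⇒n8 (via fail)
[24] read 'e'  n8⇒n9
[25] read 'e'  n9⇒n10  ** P3@[23:25]
[26] read 'd'  n10⇒n8 (via fail)
[27] read 'e'  n8⇒n9
[28] read 'e'  n9⇒n10  ** P3@[26:28]
[29] read 'd'  n10⇒n8 (via fail)
[30] read 'c'  n8⇒n4 (via fail)
[31] read 'a'  n4⇒n5  ** P2@[31:31]
[32] read 'e'  n5⇒n6  ** P1@[30:32]
[33] read 'a'  n6⇒n7 (via fail)  ** P2@[33:33]
[34] read 'd'  n7⇒n8 (via fail)
[35] read 'a'  n8⇒n7 (via fail)  ** P2@[35:35]
[36] read 'd'  n7⇒n8 (via fail)
[37] read 'c'  n8⇒n4 (via fail)
[38] read 'e'  n4⇒n11  ** P4@[37:38]

All matches (sorted): [[3,4],[4,2],[5,2],[7,4],[12,0],[12,4],[16,3],[17,2],[18,2],[20,4],[22,2],[25,3],[28,3],[31,2],[32,1],[33,2],[35,2],[38,4]]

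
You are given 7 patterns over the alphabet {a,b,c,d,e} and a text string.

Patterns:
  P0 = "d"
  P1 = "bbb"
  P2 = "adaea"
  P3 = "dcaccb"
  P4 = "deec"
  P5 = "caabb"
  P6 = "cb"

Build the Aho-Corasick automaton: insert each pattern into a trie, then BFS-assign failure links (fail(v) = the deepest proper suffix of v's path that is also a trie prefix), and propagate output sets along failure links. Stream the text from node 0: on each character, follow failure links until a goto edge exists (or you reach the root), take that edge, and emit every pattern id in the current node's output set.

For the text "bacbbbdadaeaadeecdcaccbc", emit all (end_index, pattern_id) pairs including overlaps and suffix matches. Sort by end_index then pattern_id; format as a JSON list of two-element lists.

Build automaton:
Trie nodes:
  0='ε' goto a→5 b→2 c→18 d→1
  1='d' goto c→10 e→15  [P0 ends]
  2='b' goto b→3
  3='bb' goto b→4
  4='bbb' goto ·  [P1 ends]
  5='a' goto d→6
  6='ad' goto a→7
  7='ada' goto e→8
  8='adae' goto a→9
  9='adaea' goto ·  [P2 ends]
  10='dc' goto a→11
  11='dca' goto c→12
  12='dcac' goto c→13
  13='dcacc' goto b→14
  14='dcaccb' goto ·  [P3 ends]
  15='de' goto e→16
  16='dee' goto c→17
  17='deec' goto ·  [P4 ends]
  18='c' goto a→19 b→23
  19='ca' goto a→20
  20='caa' goto b→21
  21='caab' goto b→22
  22='caabb' goto ·  [P5 ends]
  23='cb' goto ·  [P6 ends]

BFS fail/out derivation:
  n1('d'): parent n0 fail=0; on 'd' 0 → fail=0;  out {0}∪∅={0}
  n2('b'): parent n0 fail=0; on 'b' 0 → fail=0;  out ∅∪∅=∅
  n5('a'): parent n0 fail=0; on 'a' 0 → fail=0;  out ∅∪∅=∅
  n18('c'): parent n0 fail=0; on 'c' 0 → fail=0;  out ∅∪∅=∅
  n3('bb'): parent n2 fail=0; on 'b' 0 → fail=2;  out ∅∪∅=∅
  n6('ad'): parent n5 fail=0; on 'd' 0 → fail=1;  out ∅∪{0}={0}
  n10('dc'): parent n1 fail=0; on 'c' 0 → fail=18;  out ∅∪∅=∅
  n15('de'): parent n1 fail=0; on 'e' 0 → fail=0;  out ∅∪∅=∅
  n19('ca'): parent n18 fail=0; on 'a' 0 → fail=5;  out ∅∪∅=∅
  n23('cb'): parent n18 fail=0; on 'b' 0 → fail=2;  out {6}∪∅={6}
  n4('bbb'): parent n3 fail=2; on 'b' 2 → fail=3;  out {1}∪∅={1}
  n7('ada'): parent n6 fail=1; on 'a' 1→0 → fail=5;  out ∅∪∅=∅
  n11('dca'): parent n10 fail=18; on 'a' 18 → fail=19;  out ∅∪∅=∅
  n16('dee'): parent n15 fail=0; on 'e' 0 → fail=0;  out ∅∪∅=∅
  n20('caa'): parent n19 fail=5; on 'a' 5→0 → fail=5;  out ∅∪∅=∅
  n8('adae'): parent n7 fail=5; on 'e' 5→0 → fail=0;  out ∅∪∅=∅
  n12('dcac'): parent n11 fail=19; on 'c' 19→5→0 → fail=18;  out ∅∪∅=∅
  n17('deec'): parent n16 fail=0; on 'c' 0 → fail=18;  out {4}∪∅={4}
  n21('caab'): parent n20 fail=5; on 'b' 5→0 → fail=2;  out ∅∪∅=∅
  n9('adaea'): parent n8 fail=0; on 'a' 0 → fail=5;  out {2}∪∅={2}
  n13('dcacc'): parent n12 fail=18; on 'c' 18→0 → fail=18;  out ∅∪∅=∅
  n22('caabb'): parent n21 fail=2; on 'b' 2 → fail=3;  out {5}∪∅={5}
  n14('dcaccb'): parent n13 fail=18; on 'b' 18 → fail=23;  out {3}∪{6}={3,6}

Scan:
pos 0 'b': at 2
pos 1 'a': at 5 (fail-walked)
pos 2 'c': at 18 (fail-walked)
pos 3 'b': at 23  → match P6@[2:3]
pos 4 'b': at 3 (fail-walked)
pos 5 'b': at 4  → match P1@[3:5]
pos 6 'd': at 1 (fail-walked)  → match P0@[6:6]
pos 7 'a': at 5 (fail-walked)
pos 8 'd': at 6  → match P0@[8:8]
pos 9 'a': at 7
pos 10 'e': at 8
pos 11 'a': at 9  → match P2@[7:11]
pos 12 'a': at 5 (fail-walked)
pos 13 'd': at 6  → match P0@[13:13]
pos 14 'e': at 15 (fail-walked)
pos 15 'e': at 16
pos 16 'c': at 17  → match P4@[13:16]
pos 17 'd': at 1 (fail-walked)  → match P0@[17:17]
pos 18 'c': at 10
pos 19 'a': at 11
pos 20 'c': at 12
pos 21 'c': at 13
pos 22 'b': at 14  → match P3@[17:22],P6@[21:22]
pos 23 'c': at 18 (fail-walked)

Matches: [[3,6],[5,1],[6,0],[8,0],[11,2],[13,0],[16,4],[17,0],[22,3],[22,6]]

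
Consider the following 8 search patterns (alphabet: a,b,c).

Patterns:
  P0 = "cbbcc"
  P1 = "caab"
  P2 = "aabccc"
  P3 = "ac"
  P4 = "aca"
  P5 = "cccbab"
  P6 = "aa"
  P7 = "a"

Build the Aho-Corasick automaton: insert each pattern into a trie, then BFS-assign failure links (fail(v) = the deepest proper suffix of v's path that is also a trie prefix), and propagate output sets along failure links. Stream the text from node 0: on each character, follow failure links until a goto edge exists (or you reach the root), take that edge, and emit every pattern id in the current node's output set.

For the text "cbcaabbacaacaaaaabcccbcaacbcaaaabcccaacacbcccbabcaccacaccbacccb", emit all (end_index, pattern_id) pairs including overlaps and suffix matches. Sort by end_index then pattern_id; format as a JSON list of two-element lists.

Construct AC machine:
Trie (insert patterns):
  0='ε' goto a→9 c→1
  1='c' goto a→6 b→2 c→17
  2='cb' goto b→3
  3='cbb' goto c→4
  4='cbbc' goto c→5
  5='cbbcc' goto ·  [P0 ends]
  6='ca' goto a→7
  7='caa' goto b→8
  8='caab' goto ·  [P1 ends]
  9='a' goto a→10 c→15  [P7 ends]
  10='aa' goto b→11  [P6 ends]
  11='aab' goto c→12
  12='aabc' goto c→13
  13='aabcc' goto c→14
  14='aabccc' goto ·  [P2 ends]
  15='ac' goto a→16  [P3 ends]
  16='aca' goto ·  [P4 ends]
  17='cc' goto c→18
  18='ccc' goto b→19
  19='cccb' goto a→20
  20='cccba' goto b→21
  21='cccbab' goto ·  [P5 ends]

BFS fail/out derivation:
  n1('c'): parent n0 fail=0; on 'c' 0 → fail=0;  out ∅∪∅=∅
  n9('a'): parent n0 fail=0; on 'a' 0 → fail=0;  out {7}∪∅={7}
  n2('cb'): parent n1 fail=0; on 'b' 0 → fail=0;  out ∅∪∅=∅
  n6('ca'): parent n1 fail=0; on 'a' 0 → fail=9;  out ∅∪{7}={7}
  n10('aa'): parent n9 fail=0; on 'a' 0 → fail=9;  out {6}∪{7}={6,7}
  n15('ac'): parent n9 fail=0; on 'c' 0 → fail=1;  out {3}∪∅={3}
  n17('cc'): parent n1 fail=0; on 'c' 0 → fail=1;  out ∅∪∅=∅
  n3('cbb'): parent n2 fail=0; on 'b' 0 → fail=0;  out ∅∪∅=∅
  n7('caa'): parent n6 fail=9; on 'a' 9 → fail=10;  out ∅∪{6,7}={6,7}
  n11('aab'): parent n10 fail=9; on 'b' 9→0 → fail=0;  out ∅∪∅=∅
  n16('aca'): parent n15 fail=1; on 'a' 1 → fail=6;  out {4}∪{7}={4,7}
  n18('ccc'): parent n17 fail=1; on 'c' 1 → fail=17;  out ∅∪∅=∅
  n4('cbbc'): parent n3 fail=0; on 'c' 0 → fail=1;  out ∅∪∅=∅
  n8('caab'): parent n7 fail=10; on 'b' 10 → fail=11;  out {1}∪∅={1}
  n12('aabc'): parent n11 fail=0; on 'c' 0 → fail=1;  out ∅∪∅=∅
  n19('cccb'): parent n18 fail=17; on 'b' 17→1 → fail=2;  out ∅∪∅=∅
  n5('cbbcc'): parent n4 fail=1; on 'c' 1 → fail=17;  out {0}∪∅={0}
  n13('aabcc'): parent n12 fail=1; on 'c' 1 → fail=17;  out ∅∪∅=∅
  n20('cccba'): parent n19 fail=2; on 'a' 2→0 → fail=9;  out ∅∪{7}={7}
  n14('aabccc'): parent n13 fail=17; on 'c' 17 → fail=18;  out {2}∪∅={2}
  n21('cccbab'): parent n20 fail=9; on 'b' 9→0 → fail=0;  out {5}∪∅={5}

Text stream:
i=0 'c': node 0→1
i=1 'b': node 1→2
i=2 'c': node 2→1 (via fail)
i=3 'a': node 1→6  emit P7@[3:3]
i=4 'a': node 6→7  emit P6@[3:4],P7@[4:4]
i=5 'b': node 7→8  emit P1@[2:5]
i=6 'b': node 8→0 (via fail)
i=7 'a': node 0→9  emit P7@[7:7]
i=8 'c': node 9→15  emit P3@[7:8]
i=9 'a': node 15→16  emit P4@[7:9],P7@[9:9]
i=10 'a': node 16→7 (via fail)  emit P6@[9:10],P7@[10:10]
i=11 'c': node 7→15 (via fail)  emit P3@[10:11]
i=12 'a': node 15→16  emit P4@[10:12],P7@[12:12]
i=13 'a': node 16→7 (via fail)  emit P6@[12:13],P7@[13:13]
i=14 'a': node 7→10 (via fail)  emit P6@[13:14],P7@[14:14]
i=15 'a': node 10→10 (via fail)  emit P6@[14:15],P7@[15:15]
i=16 'a': node 10→10 (via fail)  emit P6@[15:16],P7@[16:16]
i=17 'b': node 10→11
i=18 'c': node 11→12
i=19 'c': node 12→13
i=20 'c': node 13→14  emit P2@[15:20]
i=21 'b': node 14→19 (via fail)
i=22 'c': node 19→1 (via fail)
i=23 'a': node 1→6  emit P7@[23:23]
i=24 'a': node 6→7  emit P6@[23:24],P7@[24:24]
i=25 'c': node 7→15 (via fail)  emit P3@[24:25]
i=26 'b': node 15→2 (via fail)
i=27 'c': node 2→1 (via fail)
i=28 'a': node 1→6  emit P7@[28:28]
i=29 'a': node 6→7  emit P6@[28:29],P7@[29:29]
i=30 'a': node 7→10 (via fail)  emit P6@[29:30],P7@[30:30]
i=31 'a': node 10→10 (via fail)  emit P6@[30:31],P7@[31:31]
i=32 'b': node 10→11
i=33 'c': node 11→12
i=34 'c': node 12→13
i=35 'c': node 13→14  emit P2@[30:35]
i=36 'a': node 14→6 (via fail)  emit P7@[36:36]
i=37 'a': node 6→7  emit P6@[36:37],P7@[37:37]
i=38 'c': node 7→15 (via fail)  emit P3@[37:38]
i=39 'a': node 15→16  emit P4@[37:39],P7@[39:39]
i=40 'c': node 16→15 (via fail)  emit P3@[39:40]
i=41 'b': node 15→2 (via fail)
i=42 'c': node 2→1 (via fail)
i=43 'c': node 1→17
i=44 'c': node 17→18
i=45 'b': node 18→19
i=46 'a': node 19→20  emit P7@[46:46]
i=47 'b': node 20→21  emit P5@[42:47]
i=48 'c': node 21→1 (via fail)
i=49 'a': node 1→6  emit P7@[49:49]
i=50 'c': node 6→15 (via fail)  emit P3@[49:50]
i=51 'c': node 15→17 (via fail)
i=52 'a': node 17→6 (via fail)  emit P7@[52:52]
i=53 'c': node 6→15 (via fail)  emit P3@[52:53]
i=54 'a': node 15→16  emit P4@[52:54],P7@[54:54]
i=55 'c': node 16→15 (via fail)  emit P3@[54:55]
i=56 'c': node 15→17 (via fail)
i=57 'b': node 17→2 (via fail)
i=58 'a': node 2→9 (via fail)  emit P7@[58:58]
i=59 'c': node 9→15  emit P3@[58:59]
i=60 'c': node 15→17 (via fail)
i=61 'c': node 17→18
i=62 'b': node 18→19

All matches (sorted): [[3,7],[4,6],[4,7],[5,1],[7,7],[8,3],[9,4],[9,7],[10,6],[10,7],[11,3],[12,4],[12,7],[13,6],[13,7],[14,6],[14,7],[15,6],[15,7],[16,6],[16,7],[20,2],[23,7],[24,6],[24,7],[25,3],[28,7],[29,6],[29,7],[30,6],[30,7],[31,6],[31,7],[35,2],[36,7],[37,6],[37,7],[38,3],[39,4],[39,7],[40,3],[46,7],[47,5],[49,7],[50,3],[52,7],[53,3],[54,4],[54,7],[55,3],[58,7],[59,3]]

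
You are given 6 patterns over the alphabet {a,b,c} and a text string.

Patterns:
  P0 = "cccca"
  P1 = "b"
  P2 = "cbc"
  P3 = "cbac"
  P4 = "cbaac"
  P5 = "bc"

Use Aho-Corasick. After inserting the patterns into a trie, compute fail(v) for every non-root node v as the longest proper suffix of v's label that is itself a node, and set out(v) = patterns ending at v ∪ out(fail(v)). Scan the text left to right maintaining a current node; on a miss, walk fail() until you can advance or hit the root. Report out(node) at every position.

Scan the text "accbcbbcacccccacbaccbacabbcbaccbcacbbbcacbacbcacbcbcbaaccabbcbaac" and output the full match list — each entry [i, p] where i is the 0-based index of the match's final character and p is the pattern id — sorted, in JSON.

Build automaton:
Trie nodes:
  n0 'ε': b→6 c→1
  n1 'c': b→7 c→2
  n2 'cc': c→3
  n3 'ccc': c→4
  n4 'cccc': a→5
  n5 'cccca': ·  [P0 ends]
  n6 'b': c→13  [P1 ends]
  n7 'cb': a→9 c→8
  n8 'cbc': ·  [P2 ends]
  n9 'cba': a→11 c→10
  n10 'cbac': ·  [P3 ends]
  n11 'cbaa': c→12
  n12 'cbaac': ·  [P4 ends]
  n13 'bc': ·  [P5 ends]

Failure links (BFS by depth):
  n1('c'): parent n0 fail=0; on 'c' 0 → fail=0;  out ∅∪∅=∅
  n6('b'): parent n0 fail=0; on 'b' 0 → fail=0;  out {1}∪∅={1}
  n2('cc'): parent n1 fail=0; on 'c' 0 → fail=1;  out ∅∪∅=∅
  n7('cb'): parent n1 fail=0; on 'b' 0 → fail=6;  out ∅∪{1}={1}
  n13('bc'): parent n6 fail=0; on 'c' 0 → fail=1;  out {5}∪∅={5}
  n3('ccc'): parent n2 fail=1; on 'c' 1 → fail=2;  out ∅∪∅=∅
  n8('cbc'): parent n7 fail=6; on 'c' 6 → fail=13;  out {2}∪{5}={2,5}
  n9('cba'): parent n7 fail=6; on 'a' 6→0 → fail=0;  out ∅∪∅=∅
  n4('cccc'): parent n3 fail=2; on 'c' 2 → fail=3;  out ∅∪∅=∅
  n10('cbac'): parent n9 fail=0; on 'c' 0 → fail=1;  out {3}∪∅={3}
  n11('cbaa'): parent n9 fail=0; on 'a' 0 → fail=0;  out ∅∪∅=∅
  n5('cccca'): parent n4 fail=3; on 'a' 3→2→1→0 → fail=0;  out {0}∪∅={0}
  n12('cbaac'): parent n11 fail=0; on 'c' 0 → fail=1;  out {4}∪∅={4}

Text stream:
pos 0 'a': at 0
pos 1 'c': at 1
pos 2 'c': at 2
pos 3 'b': at 7 ·f  → match P1@[3:3]
pos 4 'c': at 8  → match P2@[2:4],P5@[3:4]
pos 5 'b': at 7 ·f  → match P1@[5:5]
pos 6 'b': at 6 ·f  → match P1@[6:6]
pos 7 'c': at 13  → match P5@[6:7]
pos 8 'a': at 0 ·f
pos 9 'c': at 1
pos 10 'c': at 2
pos 11 'c': at 3
pos 12 'c': at 4
pos 13 'c': at 4 ·f
pos 14 'a': at 5  → match P0@[10:14]
pos 15 'c': at 1 ·f
pos 16 'b': at 7  → match P1@[16:16]
pos 17 'a': at 9
pos 18 'c': at 10  → match P3@[15:18]
pos 19 'c': at 2 ·f
pos 20 'b': at 7 ·f  → match P1@[20:20]
pos 21 'a': at 9
pos 22 'c': at 10  → match P3@[19:22]
pos 23 'a': at 0 ·f
pos 24 'b': at 6  → match P1@[24:24]
pos 25 'b': at 6 ·f  → match P1@[25:25]
pos 26 'c': at 13  → match P5@[25:26]
pos 27 'b': at 7 ·f  → match P1@[27:27]
pos 28 'a': at 9
pos 29 'c': at 10  → match P3@[26:29]
pos 30 'c': at 2 ·f
pos 31 'b': at 7 ·f  → match P1@[31:31]
pos 32 'c': at 8  → match P2@[30:32],P5@[31:32]
pos 33 'a': at 0 ·f
pos 34 'c': at 1
pos 35 'b': at 7  → match P1@[35:35]
pos 36 'b': at 6 ·f  → match P1@[36:36]
pos 37 'b': at 6 ·f  → match P1@[37:37]
pos 38 'c': at 13  → match P5@[37:38]
pos 39 'a': at 0 ·f
pos 40 'c': at 1
pos 41 'b': at 7  → match P1@[41:41]
pos 42 'a': at 9
pos 43 'c': at 10  → match P3@[40:43]
pos 44 'b': at 7 ·f  → match P1@[44:44]
pos 45 'c': at 8  → match P2@[43:45],P5@[44:45]
pos 46 'a': at 0 ·f
pos 47 'c': at 1
pos 48 'b': at 7  → match P1@[48:48]
pos 49 'c': at 8  → match P2@[47:49],P5@[48:49]
pos 50 'b': at 7 ·f  → match P1@[50:50]
pos 51 'c': at 8  → match P2@[49:51],P5@[50:51]
pos 52 'b': at 7 ·f  → match P1@[52:52]
pos 53 'a': at 9
pos 54 'a': at 11
pos 55 'c': at 12  → match P4@[51:55]
pos 56 'c': at 2 ·f
pos 57 'a': at 0 ·f
pos 58 'b': at 6  → match P1@[58:58]
pos 59 'b': at 6 ·f  → match P1@[59:59]
pos 60 'c': at 13  → match P5@[59:60]
pos 61 'b': at 7 ·f  → match P1@[61:61]
pos 62 'a': at 9
pos 63 'a': at 11
pos 64 'c': at 12  → match P4@[60:64]

Matches: [[3,1],[4,2],[4,5],[5,1],[6,1],[7,5],[14,0],[16,1],[18,3],[20,1],[22,3],[24,1],[25,1],[26,5],[27,1],[29,3],[31,1],[32,2],[32,5],[35,1],[36,1],[37,1],[38,5],[41,1],[43,3],[44,1],[45,2],[45,5],[48,1],[49,2],[49,5],[50,1],[51,2],[51,5],[52,1],[55,4],[58,1],[59,1],[60,5],[61,1],[64,4]]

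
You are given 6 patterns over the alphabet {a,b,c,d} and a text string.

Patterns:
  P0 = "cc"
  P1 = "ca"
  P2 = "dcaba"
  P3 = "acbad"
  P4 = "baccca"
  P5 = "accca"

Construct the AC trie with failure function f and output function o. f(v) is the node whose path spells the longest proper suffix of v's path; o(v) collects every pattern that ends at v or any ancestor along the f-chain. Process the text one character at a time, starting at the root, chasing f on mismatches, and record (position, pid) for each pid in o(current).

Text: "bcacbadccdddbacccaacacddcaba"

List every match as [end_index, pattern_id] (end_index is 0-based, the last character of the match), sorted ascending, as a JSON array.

Build:
Trie (insert patterns):
  n0 'ε': a→9 b→14 c→1 d→4
  n1 'c': a→3 c→2
  n2 'cc': ·  [P0 ends]
  n3 'ca': ·  [P1 ends]
  n4 'd': c→5
  n5 'dc': a→6
  n6 'dca': b→7
  n7 'dcab': a→8
  n8 'dcaba': ·  [P2 ends]
  n9 'a': c→10
  n10 'ac': b→11 c→20
  n11 'acb': a→12
  n12 'acba': d→13
  n13 'acbad': ·  [P3 ends]
  n14 'b': a→15
  n15 'ba': c→16
  n16 'bac': c→17
  n17 'bacc': c→18
  n18 'baccc': a→19
  n19 'baccca': ·  [P4 ends]
  n20 'acc': c→21
  n21 'accc': a→22
  n22 'accca': ·  [P5 ends]

BFS fail/out derivation:
  n1('c'): parent n0 fail=0; on 'c' 0 → fail=0;  out ∅∪∅=∅
  n4('d'): parent n0 fail=0; on 'd' 0 → fail=0;  out ∅∪∅=∅
  n9('a'): parent n0 fail=0; on 'a' 0 → fail=0;  out ∅∪∅=∅
  n14('b'): parent n0 fail=0; on 'b' 0 → fail=0;  out ∅∪∅=∅
  n2('cc'): parent n1 fail=0; on 'c' 0 → fail=1;  out {0}∪∅={0}
  n3('ca'): parent n1 fail=0; on 'a' 0 → fail=9;  out {1}∪∅={1}
  n5('dc'): parent n4 fail=0; on 'c' 0 → fail=1;  out ∅∪∅=∅
  n10('ac'): parent n9 fail=0; on 'c' 0 → fail=1;  out ∅∪∅=∅
  n15('ba'): parent n14 fail=0; on 'a' 0 → fail=9;  out ∅∪∅=∅
  n6('dca'): parent n5 fail=1; on 'a' 1 → fail=3;  out ∅∪{1}={1}
  n11('acb'): parent n10 fail=1; on 'b' 1→0 → fail=14;  out ∅∪∅=∅
  n16('bac'): parent n15 fail=9; on 'c' 9 → fail=10;  out ∅∪∅=∅
  n20('acc'): parent n10 fail=1; on 'c' 1 → fail=2;  out ∅∪{0}={0}
  n7('dcab'): parent n6 fail=3; on 'b' 3→9→0 → fail=14;  out ∅∪∅=∅
  n12('acba'): parent n11 fail=14; on 'a' 14 → fail=15;  out ∅∪∅=∅
  n17('bacc'): parent n16 fail=10; on 'c' 10 → fail=20;  out ∅∪{0}={0}
  n21('accc'): parent n20 fail=2; on 'c' 2→1 → fail=2;  out ∅∪{0}={0}
  n8('dcaba'): parent n7 fail=14; on 'a' 14 → fail=15;  out {2}∪∅={2}
  n13('acbad'): parent n12 fail=15; on 'd' 15→9→0 → fail=4;  out {3}∪∅={3}
  n18('baccc'): parent n17 fail=20; on 'c' 20 → fail=21;  out ∅∪{0}={0}
  n22('accca'): parent n21 fail=2; on 'a' 2→1 → fail=3;  out {5}∪{1}={1,5}
  n19('baccca'): parent n18 fail=21; on 'a' 21 → fail=22;  out {4}∪{1,5}={1,4,5}

Run:
i=0 'b': node 0→14
i=1 'c': node 14→1 ·f
i=2 'a': node 1→3  ** P1@[1:2]
i=3 'c': node 3→10 ·f
i=4 'b': node 10→11
i=5 'a': node 11→12
i=6 'd': node 12→13  ** P3@[2:6]
i=7 'c': node 13→5 ·f
i=8 'c': node 5→2 ·f  ** P0@[7:8]
i=9 'd': node 2→4 ·f
i=10 'd': node 4→4 ·f
i=11 'd': node 4→4 ·f
i=12 'b': node 4→14 ·f
i=13 'a': node 14→15
i=14 'c': node 15→16
i=15 'c': node 16→17  ** P0@[14:15]
i=16 'c': node 17→18  ** P0@[15:16]
i=17 'a': node 18→19  ** P1@[16:17],P4@[12:17],P5@[13:17]
i=18 'a': node 19→9 ·f
i=19 'c': node 9→10
i=20 'a': node 10→3 ·f  ** P1@[19:20]
i=21 'c': node 3→10 ·f
i=22 'd': node 10→4 ·f
i=23 'd': node 4→4 ·f
i=24 'c': node 4→5
i=25 'a': node 5→6  ** P1@[24:25]
i=26 'b': node 6→7
i=27 'a': node 7→8  ** P2@[23:27]

All matches (sorted): [[2,1],[6,3],[8,0],[15,0],[16,0],[17,1],[17,4],[17,5],[20,1],[25,1],[27,2]]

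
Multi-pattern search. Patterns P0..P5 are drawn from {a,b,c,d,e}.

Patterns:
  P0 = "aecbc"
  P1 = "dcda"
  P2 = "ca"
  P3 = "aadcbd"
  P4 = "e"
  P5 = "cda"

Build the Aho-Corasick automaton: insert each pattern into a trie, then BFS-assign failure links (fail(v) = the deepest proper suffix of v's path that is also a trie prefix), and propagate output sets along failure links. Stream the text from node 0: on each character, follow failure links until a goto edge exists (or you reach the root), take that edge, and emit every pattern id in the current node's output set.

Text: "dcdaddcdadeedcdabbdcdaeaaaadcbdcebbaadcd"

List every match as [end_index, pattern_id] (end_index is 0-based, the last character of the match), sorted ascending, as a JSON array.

Build automaton:
Trie nodes:
  0='ε' goto a→1 c→10 d→6 e→17
  1='a' goto a→12 e→2
  2='ae' goto c→3
  3='aec' goto b→4
  4='aecb' goto c→5
  5='aecbc' goto ·  [P0 ends]
  6='d' goto c→7
  7='dc' goto d→8
  8='dcd' goto a→9
  9='dcda' goto ·  [P1 ends]
  10='c' goto a→11 d→18
  11='ca' goto ·  [P2 ends]
  12='aa' goto d→13
  13='aad' goto c→14
  14='aadc' goto b→15
  15='aadcb' goto d→16
  16='aadcbd' goto ·  [P3 ends]
  17='e' goto ·  [P4 ends]
  18='cd' goto a→19
  19='cda' goto ·  [P5 ends]

BFS fail/out derivation:
  n1('a'): parent n0 fail=0; on 'a' 0 → fail=0;  out ∅∪∅=∅
  n6('d'): parent n0 fail=0; on 'd' 0 → fail=0;  out ∅∪∅=∅
  n10('c'): parent n0 fail=0; on 'c' 0 → fail=0;  out ∅∪∅=∅
  n17('e'): parent n0 fail=0; on 'e' 0 → fail=0;  out {4}∪∅={4}
  n2('ae'): parent n1 fail=0; on 'e' 0 → fail=17;  out ∅∪{4}={4}
  n7('dc'): parent n6 fail=0; on 'c' 0 → fail=10;  out ∅∪∅=∅
  n11('ca'): parent n10 fail=0; on 'a' 0 → fail=1;  out {2}∪∅={2}
  n12('aa'): parent n1 fail=0; on 'a' 0 → fail=1;  out ∅∪∅=∅
  n18('cd'): parent n10 fail=0; on 'd' 0 → fail=6;  out ∅∪∅=∅
  n3('aec'): parent n2 fail=17; on 'c' 17→0 → fail=10;  out ∅∪∅=∅
  n8('dcd'): parent n7 fail=10; on 'd' 10 → fail=18;  out ∅∪∅=∅
  n13('aad'): parent n12 fail=1; on 'd' 1→0 → fail=6;  out ∅∪∅=∅
  n19('cda'): parent n18 fail=6; on 'a' 6→0 → fail=1;  out {5}∪∅={5}
  n4('aecb'): parent n3 fail=10; on 'b' 10→0 → fail=0;  out ∅∪∅=∅
  n9('dcda'): parent n8 fail=18; on 'a' 18 → fail=19;  out {1}∪{5}={1,5}
  n14('aadc'): parent n13 fail=6; on 'c' 6 → fail=7;  out ∅∪∅=∅
  n5('aecbc'): parent n4 fail=0; on 'c' 0 → fail=10;  out {0}∪∅={0}
  n15('aadcb'): parent n14 fail=7; on 'b' 7→10→0 → fail=0;  out ∅∪∅=∅
  n16('aadcbd'): parent n15 fail=0; on 'd' 0 → fail=6;  out {3}∪∅={3}

Run:
pos 0 'd': at 6
pos 1 'c': at 7
pos 2 'd': at 8
pos 3 'a': at 9  ** P1@[0:3],P5@[1:3]
pos 4 'd': at 6 (fail-walked)
pos 5 'd': at 6 (fail-walked)
pos 6 'c': at 7
pos 7 'd': at 8
pos 8 'a': at 9  ** P1@[5:8],P5@[6:8]
pos 9 'd': at 6 (fail-walked)
pos 10 'e': at 17 (fail-walked)  ** P4@[10:10]
pos 11 'e': at 17 (fail-walked)  ** P4@[11:11]
pos 12 'd': at 6 (fail-walked)
pos 13 'c': at 7
pos 14 'd': at 8
pos 15 'a': at 9  ** P1@[12:15],P5@[13:15]
pos 16 'b': at 0 (fail-walked)
pos 17 'b': at 0
pos 18 'd': at 6
pos 19 'c': at 7
pos 20 'd': at 8
pos 21 'a': at 9  ** P1@[18:21],P5@[19:21]
pos 22 'e': at 2 (fail-walked)  ** P4@[22:22]
pos 23 'a': at 1 (fail-walked)
pos 24 'a': at 12
pos 25 'a': at 12 (fail-walked)
pos 26 'a': at 12 (fail-walked)
pos 27 'd': at 13
pos 28 'c': at 14
pos 29 'b': at 15
pos 30 'd': at 16  ** P3@[25:30]
pos 31 'c': at 7 (fail-walked)
pos 32 'e': at 17 (fail-walked)  ** P4@[32:32]
pos 33 'b': at 0 (fail-walked)
pos 34 'b': at 0
pos 35 'a': at 1
pos 36 'a': at 12
pos 37 'd': at 13
pos 38 'c': at 14
pos 39 'd': at 8 (fail-walked)

Matches: [[3,1],[3,5],[8,1],[8,5],[10,4],[11,4],[15,1],[15,5],[21,1],[21,5],[22,4],[30,3],[32,4]]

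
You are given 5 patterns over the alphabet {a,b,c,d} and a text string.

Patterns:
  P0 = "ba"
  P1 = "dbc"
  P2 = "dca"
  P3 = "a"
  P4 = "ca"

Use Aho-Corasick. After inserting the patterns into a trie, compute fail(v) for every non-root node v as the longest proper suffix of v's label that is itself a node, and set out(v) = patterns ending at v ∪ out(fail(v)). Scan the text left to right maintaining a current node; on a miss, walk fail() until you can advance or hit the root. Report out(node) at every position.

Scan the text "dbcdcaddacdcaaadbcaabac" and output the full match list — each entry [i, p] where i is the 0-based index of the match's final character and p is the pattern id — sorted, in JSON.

Build automaton:
Trie nodes:
  0='ε' goto a→8 b→1 c→9 d→3
  1='b' goto a→2
  2='ba' goto ·  ←P0
  3='d' goto b→4 c→6
  4='db' goto c→5
  5='dbc' goto ·  ←P1
  6='dc' goto a→7
  7='dca' goto ·  ←P2
  8='a' goto ·  ←P3
  9='c' goto a→10
  10='ca' goto ·  ←P4

BFS fail/out derivation:
  n1('b'): parent n0 fail=0; on 'b' 0 → fail=0;  out ∅∪∅=∅
  n3('d'): parent n0 fail=0; on 'd' 0 → fail=0;  out ∅∪∅=∅
  n8('a'): parent n0 fail=0; on 'a' 0 → fail=0;  out {3}∪∅={3}
  n9('c'): parent n0 fail=0; on 'c' 0 → fail=0;  out ∅∪∅=∅
  n2('ba'): parent n1 fail=0; on 'a' 0 → fail=8;  out {0}∪{3}={0,3}
  n4('db'): parent n3 fail=0; on 'b' 0 → fail=1;  out ∅∪∅=∅
  n6('dc'): parent n3 fail=0; on 'c' 0 → fail=9;  out ∅∪∅=∅
  n10('ca'): parent n9 fail=0; on 'a' 0 → fail=8;  out {4}∪{3}={3,4}
  n5('dbc'): parent n4 fail=1; on 'c' 1→0 → fail=9;  out {1}∪∅={1}
  n7('dca'): parent n6 fail=9; on 'a' 9 → fail=10;  out {2}∪{3,4}={2,3,4}

Text stream:
i=0 'd': node 0→3
i=1 'b': node 3→4
i=2 'c': node 4→5  → match P1@[0:2]
i=3 'd': node 5→3 (fail-walked)
i=4 'c': node 3→6
i=5 'a': node 6→7  → match P2@[3:5],P3@[5:5],P4@[4:5]
i=6 'd': node 7→3 (fail-walked)
i=7 'd': node 3→3 (fail-walked)
i=8 'a': node 3→8 (fail-walked)  → match P3@[8:8]
i=9 'c': node 8→9 (fail-walked)
i=10 'd': node 9→3 (fail-walked)
i=11 'c': node 3→6
i=12 'a': node 6→7  → match P2@[10:12],P3@[12:12],P4@[11:12]
i=13 'a': node 7→8 (fail-walked)  → match P3@[13:13]
i=14 'a': node 8→8 (fail-walked)  → match P3@[14:14]
i=15 'd': node 8→3 (fail-walked)
i=16 'b': node 3→4
i=17 'c': node 4→5  → match P1@[15:17]
i=18 'a': node 5→10 (fail-walked)  → match P3@[18:18],P4@[17:18]
i=19 'a': node 10→8 (fail-walked)  → match P3@[19:19]
i=20 'b': node 8→1 (fail-walked)
i=21 'a': node 1→2  → match P0@[20:21],P3@[21:21]
i=22 'c': node 2→9 (fail-walked)

All matches (sorted): [[2,1],[5,2],[5,3],[5,4],[8,3],[12,2],[12,3],[12,4],[13,3],[14,3],[17,1],[18,3],[18,4],[19,3],[21,0],[21,3]]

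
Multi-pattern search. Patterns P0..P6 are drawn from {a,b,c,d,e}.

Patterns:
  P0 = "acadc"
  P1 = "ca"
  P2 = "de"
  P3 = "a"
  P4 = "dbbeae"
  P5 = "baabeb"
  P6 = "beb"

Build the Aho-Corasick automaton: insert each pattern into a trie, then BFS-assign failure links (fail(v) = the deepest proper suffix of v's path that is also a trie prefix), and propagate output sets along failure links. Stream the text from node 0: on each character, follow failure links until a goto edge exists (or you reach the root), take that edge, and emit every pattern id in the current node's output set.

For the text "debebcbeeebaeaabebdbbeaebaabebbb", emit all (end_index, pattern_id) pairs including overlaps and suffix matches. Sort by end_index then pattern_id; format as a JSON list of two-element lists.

Construct AC machine:
Trie (insert patterns):
  0='ε' goto a→1 b→15 c→6 d→8
  1='a' goto c→2  ←P3
  2='ac' goto a→3
  3='aca' goto d→4
  4='acad' goto c→5
  5='acadc' goto ·  ←P0
  6='c' goto a→7
  7='ca' goto ·  ←P1
  8='d' goto b→10 e→9
  9='de' goto ·  ←P2
  10='db' goto b→11
  11='dbb' goto e→12
  12='dbbe' goto a→13
  13='dbbea' goto e→14
  14='dbbeae' goto ·  ←P4
  15='b' goto a→16 e→21
  16='ba' goto a→17
  17='baa' goto b→18
  18='baab' goto e→19
  19='baabe' goto b→20
  20='baabeb' goto ·  ←P5
  21='be' goto b→22
  22='beb' goto ·  ←P6

BFS fail/out derivation:
  n1('a'): parent n0 fail=0; on 'a' 0 → fail=0;  out {3}∪∅={3}
  n6('c'): parent n0 fail=0; on 'c' 0 → fail=0;  out ∅∪∅=∅
  n8('d'): parent n0 fail=0; on 'd' 0 → fail=0;  out ∅∪∅=∅
  n15('b'): parent n0 fail=0; on 'b' 0 → fail=0;  out ∅∪∅=∅
  n2('ac'): parent n1 fail=0; on 'c' 0 → fail=6;  out ∅∪∅=∅
  n7('ca'): parent n6 fail=0; on 'a' 0 → fail=1;  out {1}∪{3}={1,3}
  n9('de'): parent n8 fail=0; on 'e' 0 → fail=0;  out {2}∪∅={2}
  n10('db'): parent n8 fail=0; on 'b' 0 → fail=15;  out ∅∪∅=∅
  n16('ba'): parent n15 fail=0; on 'a' 0 → fail=1;  out ∅∪{3}={3}
  n21('be'): parent n15 fail=0; on 'e' 0 → fail=0;  out ∅∪∅=∅
  n3('aca'): parent n2 fail=6; on 'a' 6 → fail=7;  out ∅∪{1,3}={1,3}
  n11('dbb'): parent n10 fail=15; on 'b' 15→0 → fail=15;  out ∅∪∅=∅
  n17('baa'): parent n16 fail=1; on 'a' 1→0 → fail=1;  out ∅∪{3}={3}
  n22('beb'): parent n21 fail=0; on 'b' 0 → fail=15;  out {6}∪∅={6}
  n4('acad'): parent n3 fail=7; on 'd' 7→1→0 → fail=8;  out ∅∪∅=∅
  n12('dbbe'): parent n11 fail=15; on 'e' 15 → fail=21;  out ∅∪∅=∅
  n18('baab'): parent n17 fail=1; on 'b' 1→0 → fail=15;  out ∅∪∅=∅
  n5('acadc'): parent n4 fail=8; on 'c' 8→0 → fail=6;  out {0}∪∅={0}
  n13('dbbea'): parent n12 fail=21; on 'a' 21→0 → fail=1;  out ∅∪{3}={3}
  n19('baabe'): parent n18 fail=15; on 'e' 15 → fail=21;  out ∅∪∅=∅
  n14('dbbeae'): parent n13 fail=1; on 'e' 1→0 → fail=0;  out {4}∪∅={4}
  n20('baabeb'): parent n19 fail=21; on 'b' 21 → fail=22;  out {5}∪{6}={5,6}

Run:
pos 0 'd': at 8
pos 1 'e': at 9  ** P2@[0:1]
pos 2 'b': at 15 (via fail)
pos 3 'e': at 21
pos 4 'b': at 22  ** P6@[2:4]
pos 5 'c': at 6 (via fail)
pos 6 'b': at 15 (via fail)
pos 7 'e': at 21
pos 8 'e': at 0 (via fail)
pos 9 'e': at 0
pos 10 'b': at 15
pos 11 'a': at 16  ** P3@[11:11]
pos 12 'e': at 0 (via fail)
pos 13 'a': at 1  ** P3@[13:13]
pos 14 'a': at 1 (via fail)  ** P3@[14:14]
pos 15 'b': at 15 (via fail)
pos 16 'e': at 21
pos 17 'b': at 22  ** P6@[15:17]
pos 18 'd': at 8 (via fail)
pos 19 'b': at 10
pos 20 'b': at 11
pos 21 'e': at 12
pos 22 'a': at 13  ** P3@[22:22]
pos 23 'e': at 14  ** P4@[18:23]
pos 24 'b': at 15 (via fail)
pos 25 'a': at 16  ** P3@[25:25]
pos 26 'a': at 17  ** P3@[26:26]
pos 27 'b': at 18
pos 28 'e': at 19
pos 29 'b': at 20  ** P5@[24:29],P6@[27:29]
pos 30 'b': at 15 (via fail)
pos 31 'b': at 15 (via fail)

Result: [[1,2],[4,6],[11,3],[13,3],[14,3],[17,6],[22,3],[23,4],[25,3],[26,3],[29,5],[29,6]]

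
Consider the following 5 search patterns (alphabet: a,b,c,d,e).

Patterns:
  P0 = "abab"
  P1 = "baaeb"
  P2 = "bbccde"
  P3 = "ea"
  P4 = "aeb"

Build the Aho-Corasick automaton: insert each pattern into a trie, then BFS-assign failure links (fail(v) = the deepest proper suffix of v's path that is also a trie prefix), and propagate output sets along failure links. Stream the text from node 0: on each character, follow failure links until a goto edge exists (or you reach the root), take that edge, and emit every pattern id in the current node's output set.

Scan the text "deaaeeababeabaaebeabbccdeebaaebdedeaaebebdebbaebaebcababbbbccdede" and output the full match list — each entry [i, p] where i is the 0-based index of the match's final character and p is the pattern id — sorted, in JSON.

Build automaton:
Trie nodes:
  0='ε' goto a→1 b→5 e→15
  1='a' goto b→2 e→17
  2='ab' goto a→3
  3='aba' goto b→4
  4='abab' goto ·  [P0 ends]
  5='b' goto a→6 b→10
  6='ba' goto a→7
  7='baa' goto e→8
  8='baae' goto b→9
  9='baaeb' goto ·  [P1 ends]
  10='bb' goto c→11
  11='bbc' goto c→12
  12='bbcc' goto d→13
  13='bbccd' goto e→14
  14='bbccde' goto ·  [P2 ends]
  15='e' goto a→16
  16='ea' goto ·  [P3 ends]
  17='ae' goto b→18
  18='aeb' goto ·  [P4 ends]

BFS fail/out derivation:
  n1('a'): parent n0 fail=0; on 'a' 0 → fail=0;  out ∅∪∅=∅
  n5('b'): parent n0 fail=0; on 'b' 0 → fail=0;  out ∅∪∅=∅
  n15('e'): parent n0 fail=0; on 'e' 0 → fail=0;  out ∅∪∅=∅
  n2('ab'): parent n1 fail=0; on 'b' 0 → fail=5;  out ∅∪∅=∅
  n6('ba'): parent n5 fail=0; on 'a' 0 → fail=1;  out ∅∪∅=∅
  n10('bb'): parent n5 fail=0; on 'b' 0 → fail=5;  out ∅∪∅=∅
  n16('ea'): parent n15 fail=0; on 'a' 0 → fail=1;  out {3}∪∅={3}
  n17('ae'): parent n1 fail=0; on 'e' 0 → fail=15;  out ∅∪∅=∅
  n3('aba'): parent n2 fail=5; on 'a' 5 → fail=6;  out ∅∪∅=∅
  n7('baa'): parent n6 fail=1; on 'a' 1→0 → fail=1;  out ∅∪∅=∅
  n11('bbc'): parent n10 fail=5; on 'c' 5→0 → fail=0;  out ∅∪∅=∅
  n18('aeb'): parent n17 fail=15; on 'b' 15→0 → fail=5;  out {4}∪∅={4}
  n4('abab'): parent n3 fail=6; on 'b' 6→1 → fail=2;  out {0}∪∅={0}
  n8('baae'): parent n7 fail=1; on 'e' 1 → fail=17;  out ∅∪∅=∅
  n12('bbcc'): parent n11 fail=0; on 'c' 0 → fail=0;  out ∅∪∅=∅
  n9('baaeb'): parent n8 fail=17; on 'b' 17 → fail=18;  out {1}∪{4}={1,4}
  n13('bbccd'): parent n12 fail=0; on 'd' 0 → fail=0;  out ∅∪∅=∅
  n14('bbccde'): parent n13 fail=0; on 'e' 0 → fail=15;  out {2}∪∅={2}

Text stream:
i=0 'd': node 0→0
i=1 'e': node 0→15
i=2 'a': node 15→16  ** P3@[1:2]
i=3 'a': node 16→1 ·f
i=4 'e': node 1→17
i=5 'e': node 17→15 ·f
i=6 'a': node 15→16  ** P3@[5:6]
i=7 'b': node 16→2 ·f
i=8 'a': node 2→3
i=9 'b': node 3→4  ** P0@[6:9]
i=10 'e': node 4→15 ·f
i=11 'a': node 15→16  ** P3@[10:11]
i=12 'b': node 16→2 ·f
i=13 'a': node 2→3
i=14 'a': node 3→7 ·f
i=15 'e': node 7→8
i=16 'b': node 8→9  ** P1@[12:16],P4@[14:16]
i=17 'e': node 9→15 ·f
i=18 'a': node 15→16  ** P3@[17:18]
i=19 'b': node 16→2 ·f
i=20 'b': node 2→10 ·f
i=21 'c': node 10→11
i=22 'c': node 11→12
i=23 'd': node 12→13
i=24 'e': node 13→14  ** P2@[19:24]
i=25 'e': node 14→15 ·f
i=26 'b': node 15→5 ·f
i=27 'a': node 5→6
i=28 'a': node 6→7
i=29 'e': node 7→8
i=30 'b': node 8→9  ** P1@[26:30],P4@[28:30]
i=31 'd': node 9→0 ·f
i=32 'e': node 0→15
i=33 'd': node 15→0 ·f
i=34 'e': node 0→15
i=35 'a': node 15→16  ** P3@[34:35]
i=36 'a': node 16→1 ·f
i=37 'e': node 1→17
i=38 'b': node 17→18  ** P4@[36:38]
i=39 'e': node 18→15 ·f
i=40 'b': node 15→5 ·f
i=41 'd': node 5→0 ·f
i=42 'e': node 0→15
i=43 'b': node 15→5 ·f
i=44 'b': node 5→10
i=45 'a': node 10→6 ·f
i=46 'e': node 6→17 ·f
i=47 'b': node 17→18  ** P4@[45:47]
i=48 'a': node 18→6 ·f
i=49 'e': node 6→17 ·f
i=50 'b': node 17→18  ** P4@[48:50]
i=51 'c': node 18→0 ·f
i=52 'a': node 0→1
i=53 'b': node 1→2
i=54 'a': node 2→3
i=55 'b': node 3→4  ** P0@[52:55]
i=56 'b': node 4→10 ·f
i=57 'b': node 10→10 ·f
i=58 'b': node 10→10 ·f
i=59 'c': node 10→11
i=60 'c': node 11→12
i=61 'd': node 12→13
i=62 'e': node 13→14  ** P2@[57:62]
i=63 'd': node 14→0 ·f
i=64 'e': node 0→15

All matches (sorted): [[2,3],[6,3],[9,0],[11,3],[16,1],[16,4],[18,3],[24,2],[30,1],[30,4],[35,3],[38,4],[47,4],[50,4],[55,0],[62,2]]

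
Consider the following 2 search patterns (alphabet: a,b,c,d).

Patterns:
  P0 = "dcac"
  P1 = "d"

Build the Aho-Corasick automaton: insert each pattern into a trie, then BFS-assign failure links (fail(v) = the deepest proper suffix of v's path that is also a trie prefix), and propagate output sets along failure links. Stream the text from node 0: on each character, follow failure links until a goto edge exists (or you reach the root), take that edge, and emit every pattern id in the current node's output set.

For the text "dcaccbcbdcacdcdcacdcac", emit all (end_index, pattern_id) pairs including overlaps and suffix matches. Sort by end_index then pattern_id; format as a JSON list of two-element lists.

Build automaton:
Trie nodes:
  0='ε' goto d→1
  1='d' goto c→2  ←P1
  2='dc' goto a→3
  3='dca' goto c→4
  4='dcac' goto ·  ←P0

Failure links (BFS by depth):
  fail(1) 'd': from fail(0)=0 chase 'd': 0 ⇒ 0;  out={1}∪out(0)={1}
  fail(2) 'dc': from fail(1)=0 chase 'c': 0 ⇒ 0;  out=∅∪out(0)=∅
  fail(3) 'dca': from fail(2)=0 chase 'a': 0 ⇒ 0;  out=∅∪out(0)=∅
  fail(4) 'dcac': from fail(3)=0 chase 'c': 0 ⇒ 0;  out={0}∪out(0)={0}

Run:
i=0 'd': node 0→1  emit P1@[0:0]
i=1 'c': node 1→2
i=2 'a': node 2→3
i=3 'c': node 3→4  emit P0@[0:3]
i=4 'c': node 4→0 ·f
i=5 'b': node 0→0
i=6 'c': node 0→0
i=7 'b': node 0→0
i=8 'd': node 0→1  emit P1@[8:8]
i=9 'c': node 1→2
i=10 'a': node 2→3
i=11 'c': node 3→4  emit P0@[8:11]
i=12 'd': node 4→1 ·f  emit P1@[12:12]
i=13 'c': node 1→2
i=14 'd': node 2→1 ·f  emit P1@[14:14]
i=15 'c': node 1→2
i=16 'a': node 2→3
i=17 'c': node 3→4  emit P0@[14:17]
i=18 'd': node 4→1 ·f  emit P1@[18:18]
i=19 'c': node 1→2
i=20 'a': node 2→3
i=21 'c': node 3→4  emit P0@[18:21]

Result: [[0,1],[3,0],[8,1],[11,0],[12,1],[14,1],[17,0],[18,1],[21,0]]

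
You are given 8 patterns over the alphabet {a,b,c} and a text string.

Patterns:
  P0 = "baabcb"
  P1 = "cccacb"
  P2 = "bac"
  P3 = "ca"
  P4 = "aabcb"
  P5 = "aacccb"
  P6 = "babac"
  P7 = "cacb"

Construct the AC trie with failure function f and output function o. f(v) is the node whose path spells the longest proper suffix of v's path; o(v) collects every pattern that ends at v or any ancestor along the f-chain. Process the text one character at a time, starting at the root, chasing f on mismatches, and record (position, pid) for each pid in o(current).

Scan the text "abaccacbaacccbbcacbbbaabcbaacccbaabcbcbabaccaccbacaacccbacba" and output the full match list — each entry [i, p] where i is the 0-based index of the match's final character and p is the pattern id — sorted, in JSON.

Construct AC machine:
Trie nodes:
  0='ε' goto a→15 b→1 c→7
  1='b' goto a→2
  2='ba' goto a→3 b→24 c→13
  3='baa' goto b→4
  4='baab' goto c→5
  5='baabc' goto b→6
  6='baabcb' goto ·  [P0 ends]
  7='c' goto a→14 c→8
  8='cc' goto c→9
  9='ccc' goto a→10
  10='ccca' goto c→11
  11='cccac' goto b→12
  12='cccacb' goto ·  [P1 ends]
  13='bac' goto ·  [P2 ends]
  14='ca' goto c→27  [P3 ends]
  15='a' goto a→16
  16='aa' goto b→17 c→20
  17='aab' goto c→18
  18='aabc' goto b→19
  19='aabcb' goto ·  [P4 ends]
  20='aac' goto c→21
  21='aacc' goto c→22
  22='aaccc' goto b→23
  23='aacccb' goto ·  [P5 ends]
  24='bab' goto a→25
  25='baba' goto c→26
  26='babac' goto ·  [P6 ends]
  27='cac' goto b→28
  28='cacb' goto ·  [P7 ends]

BFS fail/out derivation:
  n1('b'): parent n0 fail=0; on 'b' 0 → fail=0;  out ∅∪∅=∅
  n7('c'): parent n0 fail=0; on 'c' 0 → fail=0;  out ∅∪∅=∅
  n15('a'): parent n0 fail=0; on 'a' 0 → fail=0;  out ∅∪∅=∅
  n2('ba'): parent n1 fail=0; on 'a' 0 → fail=15;  out ∅∪∅=∅
  n8('cc'): parent n7 fail=0; on 'c' 0 → fail=7;  out ∅∪∅=∅
  n14('ca'): parent n7 fail=0; on 'a' 0 → fail=15;  out {3}∪∅={3}
  n16('aa'): parent n15 fail=0; on 'a' 0 → fail=15;  out ∅∪∅=∅
  n3('baa'): parent n2 fail=15; on 'a' 15 → fail=16;  out ∅∪∅=∅
  n9('ccc'): parent n8 fail=7; on 'c' 7 → fail=8;  out ∅∪∅=∅
  n13('bac'): parent n2 fail=15; on 'c' 15→0 → fail=7;  out {2}∪∅={2}
  n17('aab'): parent n16 fail=15; on 'b' 15→0 → fail=1;  out ∅∪∅=∅
  n20('aac'): parent n16 fail=15; on 'c' 15→0 → fail=7;  out ∅∪∅=∅
  n24('bab'): parent n2 fail=15; on 'b' 15→0 → fail=1;  out ∅∪∅=∅
  n27('cac'): parent n14 fail=15; on 'c' 15→0 → fail=7;  out ∅∪∅=∅
  n4('baab'): parent n3 fail=16; on 'b' 16 → fail=17;  out ∅∪∅=∅
  n10('ccca'): parent n9 fail=8; on 'a' 8→7 → fail=14;  out ∅∪{3}={3}
  n18('aabc'): parent n17 fail=1; on 'c' 1→0 → fail=7;  out ∅∪∅=∅
  n21('aacc'): parent n20 fail=7; on 'c' 7 → fail=8;  out ∅∪∅=∅
  n25('baba'): parent n24 fail=1; on 'a' 1 → fail=2;  out ∅∪∅=∅
  n28('cacb'): parent n27 fail=7; on 'b' 7→0 → fail=1;  out {7}∪∅={7}
  n5('baabc'): parent n4 fail=17; on 'c' 17 → fail=18;  out ∅∪∅=∅
  n11('cccac'): parent n10 fail=14; on 'c' 14 → fail=27;  out ∅∪∅=∅
  n19('aabcb'): parent n18 fail=7; on 'b' 7→0 → fail=1;  out {4}∪∅={4}
  n22('aaccc'): parent n21 fail=8; on 'c' 8 → fail=9;  out ∅∪∅=∅
  n26('babac'): parent n25 fail=2; on 'c' 2 → fail=13;  out {6}∪{2}={2,6}
  n6('baabcb'): parent n5 fail=18; on 'b' 18 → fail=19;  out {0}∪{4}={0,4}
  n12('cccacb'): parent n11 fail=27; on 'b' 27 → fail=28;  out {1}∪{7}={1,7}
  n23('aacccb'): parent n22 fail=9; on 'b' 9→8→7→0 → fail=1;  out {5}∪∅={5}

Scan:
pos 0 'a': at 15
pos 1 'b': at 1 ·f
pos 2 'a': at 2
pos 3 'c': at 13  emit P2@[1:3]
pos 4 'c': at 8 ·f
pos 5 'a': at 14 ·f  emit P3@[4:5]
pos 6 'c': at 27
pos 7 'b': at 28  emit P7@[4:7]
pos 8 'a': at 2 ·f
pos 9 'a': at 3
pos 10 'c': at 20 ·f
pos 11 'c': at 21
pos 12 'c': at 22
pos 13 'b': at 23  emit P5@[8:13]
pos 14 'b': at 1 ·f
pos 15 'c': at 7 ·f
pos 16 'a': at 14  emit P3@[15:16]
pos 17 'c': at 27
pos 18 'b': at 28  emit P7@[15:18]
pos 19 'b': at 1 ·f
pos 20 'b': at 1 ·f
pos 21 'a': at 2
pos 22 'a': at 3
pos 23 'b': at 4
pos 24 'c': at 5
pos 25 'b': at 6  emit P0@[20:25],P4@[21:25]
pos 26 'a': at 2 ·f
pos 27 'a': at 3
pos 28 'c': at 20 ·f
pos 29 'c': at 21
pos 30 'c': at 22
pos 31 'b': at 23  emit P5@[26:31]
pos 32 'a': at 2 ·f
pos 33 'a': at 3
pos 34 'b': at 4
pos 35 'c': at 5
pos 36 'b': at 6  emit P0@[31:36],P4@[32:36]
pos 37 'c': at 7 ·f
pos 38 'b': at 1 ·f
pos 39 'a': at 2
pos 40 'b': at 24
pos 41 'a': at 25
pos 42 'c': at 26  emit P2@[40:42],P6@[38:42]
pos 43 'c': at 8 ·f
pos 44 'a': at 14 ·f  emit P3@[43:44]
pos 45 'c': at 27
pos 46 'c': at 8 ·f
pos 47 'b': at 1 ·f
pos 48 'a': at 2
pos 49 'c': at 13  emit P2@[47:49]
pos 50 'a': at 14 ·f  emit P3@[49:50]
pos 51 'a': at 16 ·f
pos 52 'c': at 20
pos 53 'c': at 21
pos 54 'c': at 22
pos 55 'b': at 23  emit P5@[50:55]
pos 56 'a': at 2 ·f
pos 57 'c': at 13  emit P2@[55:57]
pos 58 'b': at 1 ·f
pos 59 'a': at 2

Matches: [[3,2],[5,3],[7,7],[13,5],[16,3],[18,7],[25,0],[25,4],[31,5],[36,0],[36,4],[42,2],[42,6],[44,3],[49,2],[50,3],[55,5],[57,2]]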